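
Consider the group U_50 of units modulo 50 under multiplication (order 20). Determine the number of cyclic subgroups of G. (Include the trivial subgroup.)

6

Group the elements of G by the cyclic subgroup they generate; each cyclic subgroup of order d accounts for φ(d) elements.
Cyclic subgroups by order — order 1: 1; order 2: 1; order 4: 1; order 5: 1; order 10: 1; order 20: 1.
Total: 6.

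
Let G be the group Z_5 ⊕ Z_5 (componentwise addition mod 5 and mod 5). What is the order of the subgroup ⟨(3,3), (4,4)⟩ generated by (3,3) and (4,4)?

|⟨(3,3)⟩| = 5 and |⟨(4,4)⟩| = 5, so |H| is a multiple of lcm(5, 5) = 5 and divides |G| = 25.
Closing under the operation: H = {(0,0), (1,1), (2,2), (3,3), (4,4)}, so |H| = 5.

5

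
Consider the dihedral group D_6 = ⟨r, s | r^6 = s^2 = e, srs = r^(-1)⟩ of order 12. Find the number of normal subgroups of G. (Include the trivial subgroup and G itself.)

7

G has 16 subgroups. Checking conjugation-invariance by order — order 1: 1/1 normal; order 2: 1/7 normal; order 3: 1/1 normal; order 4: 0/3 normal; order 6: 3/3 normal; order 12: 1/1 normal.
Total normal subgroups: 7.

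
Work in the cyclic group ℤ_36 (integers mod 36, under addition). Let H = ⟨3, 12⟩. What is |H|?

|⟨3⟩| = 12 and |⟨12⟩| = 3, so |H| is a multiple of lcm(12, 3) = 12 and divides |G| = 36.
Closing under the operation: H = {0, 3, 6, 9, 12, 15, 18, 21, 24, 27, 30, 33}, so |H| = 12.

12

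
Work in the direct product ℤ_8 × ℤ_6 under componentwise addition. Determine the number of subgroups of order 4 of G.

3

|G| = 48 and 4 | 48, so subgroups of order 4 are possible by Lagrange.
The subgroups of order 4 are: {(0,0), (0,3), (4,0), (4,3)}; {(0,0), (2,0), (4,0), (6,0)}; {(0,0), (2,3), (4,0), (6,3)}.
So G has 3 subgroups of order 4.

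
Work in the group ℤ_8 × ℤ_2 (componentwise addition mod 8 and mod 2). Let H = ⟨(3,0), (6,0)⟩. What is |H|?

|⟨(3,0)⟩| = 8 and |⟨(6,0)⟩| = 4, so |H| is a multiple of lcm(8, 4) = 8 and divides |G| = 16.
Closing under the operation: H = {(0,0), (1,0), (2,0), (3,0), (4,0), (5,0), (6,0), (7,0)}, so |H| = 8.

8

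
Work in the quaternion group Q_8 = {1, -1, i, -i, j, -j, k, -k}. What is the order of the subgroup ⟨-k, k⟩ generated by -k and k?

|⟨-k⟩| = 4 and |⟨k⟩| = 4, so |H| is a multiple of lcm(4, 4) = 4 and divides |G| = 8.
Closing under the operation: H = {1, -1, k, -k}, so |H| = 4.

4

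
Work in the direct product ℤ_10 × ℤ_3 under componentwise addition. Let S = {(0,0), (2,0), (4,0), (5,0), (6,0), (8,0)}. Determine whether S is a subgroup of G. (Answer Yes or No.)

No

Closure fails: (4,0) + (5,0) = (9,0) ∉ S. So S is not a subgroup.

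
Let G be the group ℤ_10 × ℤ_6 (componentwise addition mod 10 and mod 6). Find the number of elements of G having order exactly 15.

8

An element (a,b) has order lcm(ord(a), ord(b)); count pairs with lcm equal to 15.
Enumerating gives 8 such elements.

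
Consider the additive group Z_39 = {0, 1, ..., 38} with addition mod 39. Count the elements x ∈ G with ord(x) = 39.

In a cyclic group of order 39, the number of elements of order d (for d | 39) is φ(d).
φ(39) = 24.

24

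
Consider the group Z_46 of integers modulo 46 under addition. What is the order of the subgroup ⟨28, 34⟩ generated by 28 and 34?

23

|⟨28⟩| = 23 and |⟨34⟩| = 23, so |H| is a multiple of lcm(23, 23) = 23 and divides |G| = 46.
Closing under the operation: H = {0, 2, 4, 6, 8, 10, 12, 14, 16, 18, 20, 22, 24, 26, 28, 30, 32, 34, 36, 38, 40, 42, 44}, so |H| = 23.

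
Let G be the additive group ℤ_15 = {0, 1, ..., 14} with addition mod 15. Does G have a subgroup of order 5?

Yes

5 | 15. A subgroup of order 5 is {0, 3, 6, 9, 12}.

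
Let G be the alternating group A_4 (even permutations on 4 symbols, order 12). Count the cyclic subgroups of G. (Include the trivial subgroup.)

Each element a generates a cyclic subgroup ⟨a⟩; distinct elements may generate the same one (a cyclic group of order d has φ(d) generators).
Cyclic subgroups by order — order 1: 1; order 2: 3; order 3: 4.
Total: 8.

8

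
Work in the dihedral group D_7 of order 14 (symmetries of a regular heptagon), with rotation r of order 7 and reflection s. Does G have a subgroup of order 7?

Yes

7 | 14. A subgroup of order 7 is {e, r, r^2, r^3, r^4, r^5, r^6}.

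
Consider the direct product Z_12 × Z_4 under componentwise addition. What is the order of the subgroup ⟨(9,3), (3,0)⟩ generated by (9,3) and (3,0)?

|⟨(9,3)⟩| = 4 and |⟨(3,0)⟩| = 4, so |H| is a multiple of lcm(4, 4) = 4 and divides |G| = 48.
Closing under the operation: H = {(0,0), (0,1), (0,2), (0,3), (3,0), (3,1), (3,2), (3,3), (6,0), (6,1), (6,2), (6,3), (9,0), (9,1), (9,2), (9,3)}, so |H| = 16.

16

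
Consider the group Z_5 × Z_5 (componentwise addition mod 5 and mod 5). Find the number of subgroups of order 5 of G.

6

|G| = 25 and 5 | 25, so subgroups of order 5 are possible by Lagrange.
The subgroups of order 5 are: {(0,0), (0,1), (0,2), (0,3), (0,4)}; {(0,0), (1,0), (2,0), (3,0), (4,0)}; {(0,0), (1,1), (2,2), (3,3), (4,4)}; {(0,0), (1,2), (2,4), (3,1), (4,3)}; … (6 in all).
So G has 6 subgroups of order 5.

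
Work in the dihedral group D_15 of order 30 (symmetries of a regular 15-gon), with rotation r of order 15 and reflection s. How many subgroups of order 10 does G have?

|G| = 30 and 10 | 30, so subgroups of order 10 are possible by Lagrange.
The subgroups of order 10 are: {e, r^3, r^6, r^9, r^12, rs, r^4s, r^7s, r^10s, r^13s}; {e, r^3, r^6, r^9, r^12, r^2s, r^5s, r^8s, r^11s, r^14s}; {e, r^3, r^6, r^9, r^12, s, r^3s, r^6s, r^9s, r^12s}.
So G has 3 subgroups of order 10.

3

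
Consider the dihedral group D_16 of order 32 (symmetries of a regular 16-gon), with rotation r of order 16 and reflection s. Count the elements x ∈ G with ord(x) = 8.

The elements of order 8 are: r^2, r^6, r^10, r^14.
That's 4.

4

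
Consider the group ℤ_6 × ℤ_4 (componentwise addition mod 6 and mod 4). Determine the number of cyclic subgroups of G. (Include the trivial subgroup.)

Group the elements of G by the cyclic subgroup they generate; each cyclic subgroup of order d accounts for φ(d) elements.
Cyclic subgroups by order — order 1: 1; order 2: 3; order 3: 1; order 4: 2; order 6: 3; order 12: 2.
Total: 12.

12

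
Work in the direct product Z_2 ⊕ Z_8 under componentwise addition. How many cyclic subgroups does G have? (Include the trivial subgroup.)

8

Each element a generates a cyclic subgroup ⟨a⟩; distinct elements may generate the same one (a cyclic group of order d has φ(d) generators).
Cyclic subgroups by order — order 1: 1; order 2: 3; order 4: 2; order 8: 2.
Total: 8.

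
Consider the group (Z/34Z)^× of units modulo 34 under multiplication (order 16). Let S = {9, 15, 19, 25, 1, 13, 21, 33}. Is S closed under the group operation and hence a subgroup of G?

|S| = 8 divides |G| = 16, consistent with Lagrange.
S contains the identity, every element's inverse is in S, and S is closed under ·: it is a subgroup.
In fact S = ⟨9⟩.

Yes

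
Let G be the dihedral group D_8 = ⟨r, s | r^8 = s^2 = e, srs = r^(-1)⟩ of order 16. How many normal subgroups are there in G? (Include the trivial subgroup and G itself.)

G has 19 subgroups. Checking conjugation-invariance by order — order 1: 1/1 normal; order 2: 1/9 normal; order 4: 1/5 normal; order 8: 3/3 normal; order 16: 1/1 normal.
Total normal subgroups: 7.

7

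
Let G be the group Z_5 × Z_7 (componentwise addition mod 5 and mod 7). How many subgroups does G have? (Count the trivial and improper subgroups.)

4

|G| = 35, so by Lagrange every subgroup order divides 35. Divisors: 1, 5, 7, 35.
Subgroups by order — order 1: 1; order 5: 1; order 7: 1; order 35: 1.
Total: 1 + 1 + 1 + 1 = 4.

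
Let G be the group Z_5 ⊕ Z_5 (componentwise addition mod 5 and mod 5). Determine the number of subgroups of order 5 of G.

6

|G| = 25 and 5 | 25, so subgroups of order 5 are possible by Lagrange.
The subgroups of order 5 are: {(0,0), (0,1), (0,2), (0,3), (0,4)}; {(0,0), (1,0), (2,0), (3,0), (4,0)}; {(0,0), (1,1), (2,2), (3,3), (4,4)}; {(0,0), (1,2), (2,4), (3,1), (4,3)}; … (6 in all).
So G has 6 subgroups of order 5.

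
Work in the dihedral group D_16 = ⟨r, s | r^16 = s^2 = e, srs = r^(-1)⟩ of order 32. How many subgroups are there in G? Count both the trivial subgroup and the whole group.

36

|G| = 32, so by Lagrange every subgroup order divides 32. Divisors: 1, 2, 4, 8, 16, 32.
Subgroups by order — order 1: 1; order 2: 17; order 4: 9; order 8: 5; order 16: 3; order 32: 1.
Total: 1 + 17 + 9 + 5 + 3 + 1 = 36.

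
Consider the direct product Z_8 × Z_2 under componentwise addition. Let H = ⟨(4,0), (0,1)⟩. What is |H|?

|⟨(4,0)⟩| = 2 and |⟨(0,1)⟩| = 2, so |H| is a multiple of lcm(2, 2) = 2 and divides |G| = 16.
Closing under the operation: H = {(0,0), (0,1), (4,0), (4,1)}, so |H| = 4.

4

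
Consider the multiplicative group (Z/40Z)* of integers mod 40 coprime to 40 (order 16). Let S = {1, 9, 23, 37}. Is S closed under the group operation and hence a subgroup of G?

No

37 ∈ S but its inverse 13 ∉ S, so S is not a subgroup.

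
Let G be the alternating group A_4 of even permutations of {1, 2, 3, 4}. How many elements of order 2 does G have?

3

The elements of order 2 are: (1 2)(3 4), (1 3)(2 4), (1 4)(2 3).
That's 3.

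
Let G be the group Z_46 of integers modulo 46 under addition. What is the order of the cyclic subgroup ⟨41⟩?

46

In Z_46, the order of an element a is n/gcd(a, n).
gcd(41, 46) = 1, so |⟨41⟩| = 46/1 = 46.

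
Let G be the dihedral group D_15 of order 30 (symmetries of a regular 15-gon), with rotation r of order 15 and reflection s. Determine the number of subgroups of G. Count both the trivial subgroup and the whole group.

28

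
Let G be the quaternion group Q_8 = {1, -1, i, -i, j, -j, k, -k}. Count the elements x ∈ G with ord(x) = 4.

The elements of order 4 are: i, -i, j, -j, k, -k.
That's 6.

6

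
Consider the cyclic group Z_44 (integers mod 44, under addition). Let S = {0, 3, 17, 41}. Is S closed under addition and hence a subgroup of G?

No

17 ∈ S but its inverse 27 ∉ S, so S is not a subgroup.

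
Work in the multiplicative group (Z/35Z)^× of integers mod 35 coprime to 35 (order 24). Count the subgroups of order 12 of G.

3

|G| = 24 and 12 | 24, so subgroups of order 12 are possible by Lagrange.
The subgroups of order 12 are: {1, 3, 4, 9, 11, 12, 13, 16, 17, 27, 29, 33}; {1, 2, 4, 8, 9, 11, 16, 18, 22, 23, 29, 32}; {1, 4, 6, 9, 11, 16, 19, 24, 26, 29, 31, 34}.
So G has 3 subgroups of order 12.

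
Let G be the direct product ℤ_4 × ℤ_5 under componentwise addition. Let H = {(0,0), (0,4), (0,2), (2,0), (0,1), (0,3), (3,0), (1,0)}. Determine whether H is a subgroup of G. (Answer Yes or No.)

No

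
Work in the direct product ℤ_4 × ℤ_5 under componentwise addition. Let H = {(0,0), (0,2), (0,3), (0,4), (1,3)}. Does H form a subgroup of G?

No

(0,4) ∈ H but its inverse (0,1) ∉ H, so H is not a subgroup.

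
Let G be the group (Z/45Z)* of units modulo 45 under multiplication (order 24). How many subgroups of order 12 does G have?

|G| = 24 and 12 | 24, so subgroups of order 12 are possible by Lagrange.
The subgroups of order 12 are: {1, 4, 11, 14, 16, 19, 26, 29, 31, 34, 41, 44}; {1, 4, 7, 13, 16, 19, 22, 28, 31, 34, 37, 43}; {1, 2, 4, 8, 16, 17, 19, 23, 31, 32, 34, 38}.
So G has 3 subgroups of order 12.

3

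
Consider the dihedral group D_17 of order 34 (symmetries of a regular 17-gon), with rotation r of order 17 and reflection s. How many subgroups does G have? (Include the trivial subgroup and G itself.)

20

|G| = 34, so by Lagrange every subgroup order divides 34. Divisors: 1, 2, 17, 34.
Subgroups by order — order 1: 1; order 2: 17; order 17: 1; order 34: 1.
Total: 1 + 17 + 1 + 1 = 20.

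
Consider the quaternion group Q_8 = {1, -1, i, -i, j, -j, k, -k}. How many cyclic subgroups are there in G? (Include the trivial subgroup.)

5

A cyclic subgroup of order d is generated by each of its φ(d) elements of order d, so the cyclic subgroups of order d number (#elements of order d)/φ(d).
Cyclic subgroups by order — order 1: 1; order 2: 1; order 4: 3.
Total: 5.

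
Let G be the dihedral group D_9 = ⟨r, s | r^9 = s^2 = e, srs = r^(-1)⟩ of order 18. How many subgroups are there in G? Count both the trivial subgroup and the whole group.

|G| = 18, so by Lagrange every subgroup order divides 18. Divisors: 1, 2, 3, 6, 9, 18.
Subgroups by order — order 1: 1; order 2: 9; order 3: 1; order 6: 3; order 9: 1; order 18: 1.
Total: 1 + 9 + 1 + 3 + 1 + 1 = 16.

16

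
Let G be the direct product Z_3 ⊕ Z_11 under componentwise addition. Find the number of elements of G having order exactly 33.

20

An element (a,b) has order lcm(ord(a), ord(b)); count pairs with lcm equal to 33.
Enumerating gives 20 such elements.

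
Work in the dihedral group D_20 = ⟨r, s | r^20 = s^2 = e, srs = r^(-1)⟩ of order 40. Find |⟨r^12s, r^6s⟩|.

20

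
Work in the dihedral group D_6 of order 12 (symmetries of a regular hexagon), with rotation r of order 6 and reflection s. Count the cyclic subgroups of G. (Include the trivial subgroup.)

10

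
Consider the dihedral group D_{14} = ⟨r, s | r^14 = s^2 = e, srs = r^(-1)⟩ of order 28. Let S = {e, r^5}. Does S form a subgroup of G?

No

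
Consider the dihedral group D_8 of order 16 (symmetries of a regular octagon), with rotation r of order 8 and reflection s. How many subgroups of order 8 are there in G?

|G| = 16 and 8 | 16, so subgroups of order 8 are possible by Lagrange.
The subgroups of order 8 are: {e, r, r^2, r^3, r^4, r^5, r^6, r^7}; {e, r^2, r^4, r^6, s, r^2s, r^4s, r^6s}; {e, r^2, r^4, r^6, rs, r^3s, r^5s, r^7s}.
So G has 3 subgroups of order 8.

3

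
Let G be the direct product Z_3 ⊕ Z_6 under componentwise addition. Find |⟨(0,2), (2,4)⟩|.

9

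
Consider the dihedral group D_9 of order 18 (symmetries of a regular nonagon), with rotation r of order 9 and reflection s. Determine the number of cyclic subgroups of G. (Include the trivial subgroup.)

12

Each element a generates a cyclic subgroup ⟨a⟩; distinct elements may generate the same one (a cyclic group of order d has φ(d) generators).
Cyclic subgroups by order — order 1: 1; order 2: 9; order 3: 1; order 9: 1.
Total: 12.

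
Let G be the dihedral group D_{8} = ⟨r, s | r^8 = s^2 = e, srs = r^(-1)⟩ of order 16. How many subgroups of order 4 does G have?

5

|G| = 16 and 4 | 16, so subgroups of order 4 are possible by Lagrange.
The subgroups of order 4 are: {e, r^2, r^4, r^6}; {e, r^4, r^2s, r^6s}; {e, r^4, r^3s, r^7s}; {e, r^4, s, r^4s}; … (5 in all).
So G has 5 subgroups of order 4.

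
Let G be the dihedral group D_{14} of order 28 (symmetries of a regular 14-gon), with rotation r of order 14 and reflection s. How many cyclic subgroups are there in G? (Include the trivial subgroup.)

18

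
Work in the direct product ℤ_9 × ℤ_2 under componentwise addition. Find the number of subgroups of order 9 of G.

|G| = 18 and 9 | 18, so subgroups of order 9 are possible by Lagrange.
The subgroups of order 9 are: {(0,0), (1,0), (2,0), (3,0), (4,0), (5,0), (6,0), (7,0), (8,0)}.
So G has 1 subgroup of order 9.

1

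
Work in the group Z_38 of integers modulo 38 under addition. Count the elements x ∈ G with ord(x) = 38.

18

In a cyclic group of order 38, the number of elements of order d (for d | 38) is φ(d).
φ(38) = 18.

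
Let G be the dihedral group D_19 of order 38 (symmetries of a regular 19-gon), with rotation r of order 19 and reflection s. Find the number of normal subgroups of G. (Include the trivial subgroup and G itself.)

3

G has 22 subgroups. Checking conjugation-invariance by order — order 1: 1/1 normal; order 2: 0/19 normal; order 19: 1/1 normal; order 38: 1/1 normal.
Total normal subgroups: 3.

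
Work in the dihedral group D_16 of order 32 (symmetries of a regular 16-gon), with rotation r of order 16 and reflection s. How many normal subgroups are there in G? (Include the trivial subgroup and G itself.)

G has 36 subgroups. Checking conjugation-invariance by order — order 1: 1/1 normal; order 2: 1/17 normal; order 4: 1/9 normal; order 8: 1/5 normal; order 16: 3/3 normal; order 32: 1/1 normal.
Total normal subgroups: 8.

8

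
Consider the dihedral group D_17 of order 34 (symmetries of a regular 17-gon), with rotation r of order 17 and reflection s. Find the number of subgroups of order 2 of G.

|G| = 34 and 2 | 34, so subgroups of order 2 are possible by Lagrange.
The subgroups of order 2 are: {e, r^10s}; {e, r^11s}; {e, r^12s}; {e, r^13s}; … (17 in all).
So G has 17 subgroups of order 2.

17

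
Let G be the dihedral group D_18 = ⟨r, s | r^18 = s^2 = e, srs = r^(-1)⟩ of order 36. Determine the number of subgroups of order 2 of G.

19

|G| = 36 and 2 | 36, so subgroups of order 2 are possible by Lagrange.
The subgroups of order 2 are: {e, r^10s}; {e, r^11s}; {e, r^12s}; {e, r^13s}; … (19 in all).
So G has 19 subgroups of order 2.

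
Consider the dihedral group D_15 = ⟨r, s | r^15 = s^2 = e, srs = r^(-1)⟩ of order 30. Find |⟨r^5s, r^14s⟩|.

10

|⟨r^5s⟩| = 2 and |⟨r^14s⟩| = 2, so |H| is a multiple of lcm(2, 2) = 2 and divides |G| = 30.
Closing under the operation: H = {e, r^3, r^6, r^9, r^12, r^2s, r^5s, r^8s, r^11s, r^14s}, so |H| = 10.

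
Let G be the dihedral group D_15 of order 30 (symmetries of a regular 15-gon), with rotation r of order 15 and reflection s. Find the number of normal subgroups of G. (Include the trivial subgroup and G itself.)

G has 28 subgroups. Checking conjugation-invariance by order — order 1: 1/1 normal; order 2: 0/15 normal; order 3: 1/1 normal; order 5: 1/1 normal; order 6: 0/5 normal; order 10: 0/3 normal; order 15: 1/1 normal; order 30: 1/1 normal.
Total normal subgroups: 5.

5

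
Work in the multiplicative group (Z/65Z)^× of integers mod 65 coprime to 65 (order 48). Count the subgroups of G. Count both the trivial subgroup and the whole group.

|G| = 48, so by Lagrange every subgroup order divides 48. Divisors: 1, 2, 3, 4, 6, 8, 12, 16, 24, 48.
Subgroups by order — order 1: 1; order 2: 3; order 3: 1; order 4: 7; order 6: 3; order 8: 3; order 12: 7; order 16: 1; order 24: 3; order 48: 1.
Total: 1 + 3 + 1 + 7 + 3 + 3 + 7 + 1 + 3 + 1 = 30.

30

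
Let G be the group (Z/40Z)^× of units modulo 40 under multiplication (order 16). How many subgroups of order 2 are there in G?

|G| = 16 and 2 | 16, so subgroups of order 2 are possible by Lagrange.
The subgroups of order 2 are: {1, 11}; {1, 19}; {1, 21}; {1, 29}; … (7 in all).
So G has 7 subgroups of order 2.

7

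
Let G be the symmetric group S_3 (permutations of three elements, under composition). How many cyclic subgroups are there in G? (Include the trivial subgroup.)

A cyclic subgroup of order d is generated by each of its φ(d) elements of order d, so the cyclic subgroups of order d number (#elements of order d)/φ(d).
Cyclic subgroups by order — order 1: 1; order 2: 3; order 3: 1.
Total: 5.

5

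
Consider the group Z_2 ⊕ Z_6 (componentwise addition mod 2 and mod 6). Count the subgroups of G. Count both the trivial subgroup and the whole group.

10

|G| = 12, so by Lagrange every subgroup order divides 12. Divisors: 1, 2, 3, 4, 6, 12.
Subgroups by order — order 1: 1; order 2: 3; order 3: 1; order 4: 1; order 6: 3; order 12: 1.
Total: 1 + 3 + 1 + 1 + 3 + 1 = 10.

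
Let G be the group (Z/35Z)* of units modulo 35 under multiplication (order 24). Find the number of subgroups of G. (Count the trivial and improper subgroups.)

16

|G| = 24, so by Lagrange every subgroup order divides 24. Divisors: 1, 2, 3, 4, 6, 8, 12, 24.
Subgroups by order — order 1: 1; order 2: 3; order 3: 1; order 4: 3; order 6: 3; order 8: 1; order 12: 3; order 24: 1.
Total: 1 + 3 + 1 + 3 + 3 + 1 + 3 + 1 = 16.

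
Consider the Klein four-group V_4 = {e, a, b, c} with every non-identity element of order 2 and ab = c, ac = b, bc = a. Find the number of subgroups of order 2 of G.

|G| = 4 and 2 | 4, so subgroups of order 2 are possible by Lagrange.
The subgroups of order 2 are: {e, a}; {e, b}; {e, c}.
So G has 3 subgroups of order 2.

3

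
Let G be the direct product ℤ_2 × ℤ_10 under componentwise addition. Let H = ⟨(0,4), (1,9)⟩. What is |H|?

10

|⟨(0,4)⟩| = 5 and |⟨(1,9)⟩| = 10, so |H| is a multiple of lcm(5, 10) = 10 and divides |G| = 20.
Closing under the operation: H = {(0,0), (0,2), (0,4), (0,6), (0,8), (1,1), (1,3), (1,5), (1,7), (1,9)}, so |H| = 10.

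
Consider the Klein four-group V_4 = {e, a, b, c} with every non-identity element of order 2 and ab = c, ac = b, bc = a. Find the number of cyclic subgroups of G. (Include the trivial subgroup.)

4

Group the elements of G by the cyclic subgroup they generate; each cyclic subgroup of order d accounts for φ(d) elements.
Cyclic subgroups by order — order 1: 1; order 2: 3.
Total: 4.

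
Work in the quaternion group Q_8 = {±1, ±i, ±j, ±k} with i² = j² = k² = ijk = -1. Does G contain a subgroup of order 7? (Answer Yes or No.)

No

7 does not divide |G| = 8, so by Lagrange no subgroup of order 7 exists.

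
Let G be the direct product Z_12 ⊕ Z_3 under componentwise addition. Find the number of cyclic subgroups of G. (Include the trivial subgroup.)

Each element a generates a cyclic subgroup ⟨a⟩; distinct elements may generate the same one (a cyclic group of order d has φ(d) generators).
Cyclic subgroups by order — order 1: 1; order 2: 1; order 3: 4; order 4: 1; order 6: 4; order 12: 4.
Total: 15.

15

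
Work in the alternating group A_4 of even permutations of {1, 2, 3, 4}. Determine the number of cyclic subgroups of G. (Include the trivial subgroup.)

8

Group the elements of G by the cyclic subgroup they generate; each cyclic subgroup of order d accounts for φ(d) elements.
Cyclic subgroups by order — order 1: 1; order 2: 3; order 3: 4.
Total: 8.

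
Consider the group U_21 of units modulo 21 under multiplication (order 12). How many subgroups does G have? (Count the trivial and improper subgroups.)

10

|G| = 12, so by Lagrange every subgroup order divides 12. Divisors: 1, 2, 3, 4, 6, 12.
Subgroups by order — order 1: 1; order 2: 3; order 3: 1; order 4: 1; order 6: 3; order 12: 1.
Total: 1 + 3 + 1 + 1 + 3 + 1 = 10.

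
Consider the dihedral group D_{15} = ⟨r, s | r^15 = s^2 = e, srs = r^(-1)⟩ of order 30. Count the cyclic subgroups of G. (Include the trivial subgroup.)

A cyclic subgroup of order d is generated by each of its φ(d) elements of order d, so the cyclic subgroups of order d number (#elements of order d)/φ(d).
Cyclic subgroups by order — order 1: 1; order 2: 15; order 3: 1; order 5: 1; order 15: 1.
Total: 19.

19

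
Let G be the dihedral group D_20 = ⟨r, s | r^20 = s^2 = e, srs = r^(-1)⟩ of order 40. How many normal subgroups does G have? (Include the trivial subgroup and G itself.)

9

G has 48 subgroups. Checking conjugation-invariance by order — order 1: 1/1 normal; order 2: 1/21 normal; order 4: 1/11 normal; order 5: 1/1 normal; order 8: 0/5 normal; order 10: 1/5 normal; order 20: 3/3 normal; order 40: 1/1 normal.
Total normal subgroups: 9.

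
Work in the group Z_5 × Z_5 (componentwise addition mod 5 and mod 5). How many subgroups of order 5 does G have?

6

|G| = 25 and 5 | 25, so subgroups of order 5 are possible by Lagrange.
The subgroups of order 5 are: {(0,0), (0,1), (0,2), (0,3), (0,4)}; {(0,0), (1,0), (2,0), (3,0), (4,0)}; {(0,0), (1,1), (2,2), (3,3), (4,4)}; {(0,0), (1,2), (2,4), (3,1), (4,3)}; … (6 in all).
So G has 6 subgroups of order 5.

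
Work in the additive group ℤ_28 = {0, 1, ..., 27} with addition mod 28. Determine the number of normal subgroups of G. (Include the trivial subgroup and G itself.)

G is abelian, so every subgroup is normal.
G has 6 subgroups in total, hence 6 normal subgroups.

6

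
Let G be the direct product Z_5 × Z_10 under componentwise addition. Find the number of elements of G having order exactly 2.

1

An element (a,b) has order lcm(ord(a), ord(b)); count pairs with lcm equal to 2.
Enumerating gives 1 such elements.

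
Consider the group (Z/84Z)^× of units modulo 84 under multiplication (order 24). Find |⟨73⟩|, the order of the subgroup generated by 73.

6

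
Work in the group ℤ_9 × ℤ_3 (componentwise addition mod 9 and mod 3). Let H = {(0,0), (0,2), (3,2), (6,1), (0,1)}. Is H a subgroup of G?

|H| = 5 does not divide |G| = 27, so by Lagrange H is not a subgroup.

No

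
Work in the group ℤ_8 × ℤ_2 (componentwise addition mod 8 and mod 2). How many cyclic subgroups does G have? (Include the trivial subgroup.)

Each element a generates a cyclic subgroup ⟨a⟩; distinct elements may generate the same one (a cyclic group of order d has φ(d) generators).
Cyclic subgroups by order — order 1: 1; order 2: 3; order 4: 2; order 8: 2.
Total: 8.

8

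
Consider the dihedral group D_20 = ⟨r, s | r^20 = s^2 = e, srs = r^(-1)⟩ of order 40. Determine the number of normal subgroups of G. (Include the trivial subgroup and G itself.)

9

G has 48 subgroups. Checking conjugation-invariance by order — order 1: 1/1 normal; order 2: 1/21 normal; order 4: 1/11 normal; order 5: 1/1 normal; order 8: 0/5 normal; order 10: 1/5 normal; order 20: 3/3 normal; order 40: 1/1 normal.
Total normal subgroups: 9.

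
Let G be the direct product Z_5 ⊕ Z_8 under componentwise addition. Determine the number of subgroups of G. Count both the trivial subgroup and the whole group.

|G| = 40, so by Lagrange every subgroup order divides 40. Divisors: 1, 2, 4, 5, 8, 10, 20, 40.
Subgroups by order — order 1: 1; order 2: 1; order 4: 1; order 5: 1; order 8: 1; order 10: 1; order 20: 1; order 40: 1.
Total: 1 + 1 + 1 + 1 + 1 + 1 + 1 + 1 = 8.

8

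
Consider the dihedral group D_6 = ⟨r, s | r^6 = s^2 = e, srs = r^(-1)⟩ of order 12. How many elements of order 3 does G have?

The elements of order 3 are: r^2, r^4.
That's 2.

2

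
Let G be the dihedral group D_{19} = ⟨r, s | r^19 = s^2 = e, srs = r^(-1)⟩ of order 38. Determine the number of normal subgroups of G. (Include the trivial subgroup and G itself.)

3

G has 22 subgroups. Checking conjugation-invariance by order — order 1: 1/1 normal; order 2: 0/19 normal; order 19: 1/1 normal; order 38: 1/1 normal.
Total normal subgroups: 3.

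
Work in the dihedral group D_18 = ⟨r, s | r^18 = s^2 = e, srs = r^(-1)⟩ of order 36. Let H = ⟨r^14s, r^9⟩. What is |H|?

4

|⟨r^14s⟩| = 2 and |⟨r^9⟩| = 2, so |H| is a multiple of lcm(2, 2) = 2 and divides |G| = 36.
Closing under the operation: H = {e, r^9, r^5s, r^14s}, so |H| = 4.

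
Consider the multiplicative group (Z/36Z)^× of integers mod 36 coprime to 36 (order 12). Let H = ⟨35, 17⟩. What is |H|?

4

|⟨35⟩| = 2 and |⟨17⟩| = 2, so |H| is a multiple of lcm(2, 2) = 2 and divides |G| = 12.
Closing under the operation: H = {1, 17, 19, 35}, so |H| = 4.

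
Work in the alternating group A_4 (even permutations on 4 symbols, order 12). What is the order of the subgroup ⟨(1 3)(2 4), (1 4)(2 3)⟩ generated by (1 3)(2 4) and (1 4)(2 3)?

4

|⟨(1 3)(2 4)⟩| = 2 and |⟨(1 4)(2 3)⟩| = 2, so |H| is a multiple of lcm(2, 2) = 2 and divides |G| = 12.
Closing under the operation: H = {e, (1 2)(3 4), (1 3)(2 4), (1 4)(2 3)}, so |H| = 4.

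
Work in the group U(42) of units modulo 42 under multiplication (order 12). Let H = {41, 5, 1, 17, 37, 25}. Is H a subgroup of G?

Yes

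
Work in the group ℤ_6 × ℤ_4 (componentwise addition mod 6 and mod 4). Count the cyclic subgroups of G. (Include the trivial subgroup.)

Group the elements of G by the cyclic subgroup they generate; each cyclic subgroup of order d accounts for φ(d) elements.
Cyclic subgroups by order — order 1: 1; order 2: 3; order 3: 1; order 4: 2; order 6: 3; order 12: 2.
Total: 12.

12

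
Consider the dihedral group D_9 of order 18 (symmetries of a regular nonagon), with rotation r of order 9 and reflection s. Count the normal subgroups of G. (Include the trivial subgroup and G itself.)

4

G has 16 subgroups. Checking conjugation-invariance by order — order 1: 1/1 normal; order 2: 0/9 normal; order 3: 1/1 normal; order 6: 0/3 normal; order 9: 1/1 normal; order 18: 1/1 normal.
Total normal subgroups: 4.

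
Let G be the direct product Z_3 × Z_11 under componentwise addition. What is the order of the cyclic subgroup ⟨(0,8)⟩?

11

The order of (0,8) in Z_3 × Z_11 is lcm(ord(0) in Z_3, ord(8) in Z_11).
ord(0) = 1 and ord(8) = 11, so |⟨(0,8)⟩| = lcm(1, 11) = 11.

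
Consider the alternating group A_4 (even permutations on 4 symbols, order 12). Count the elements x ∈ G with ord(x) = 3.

The elements of order 3 are: (2 3 4), (2 4 3), (1 2 3), (1 2 4), (1 3 2), (1 3 4), (1 4 2), (1 4 3).
That's 8.

8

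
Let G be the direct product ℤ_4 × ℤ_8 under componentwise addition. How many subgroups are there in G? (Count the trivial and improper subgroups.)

22

|G| = 32, so by Lagrange every subgroup order divides 32. Divisors: 1, 2, 4, 8, 16, 32.
Subgroups by order — order 1: 1; order 2: 3; order 4: 7; order 8: 7; order 16: 3; order 32: 1.
Total: 1 + 3 + 7 + 7 + 3 + 1 = 22.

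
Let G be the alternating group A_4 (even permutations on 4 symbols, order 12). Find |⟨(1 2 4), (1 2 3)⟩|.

12

|⟨(1 2 4)⟩| = 3 and |⟨(1 2 3)⟩| = 3, so |H| is a multiple of lcm(3, 3) = 3 and divides |G| = 12.
Closing {(1 2 4), (1 2 3)} under the group operation gives all of G, so |H| = 12.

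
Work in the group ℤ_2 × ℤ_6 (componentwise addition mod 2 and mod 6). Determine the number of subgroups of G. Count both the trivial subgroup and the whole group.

10

|G| = 12, so by Lagrange every subgroup order divides 12. Divisors: 1, 2, 3, 4, 6, 12.
Subgroups by order — order 1: 1; order 2: 3; order 3: 1; order 4: 1; order 6: 3; order 12: 1.
Total: 1 + 3 + 1 + 1 + 3 + 1 = 10.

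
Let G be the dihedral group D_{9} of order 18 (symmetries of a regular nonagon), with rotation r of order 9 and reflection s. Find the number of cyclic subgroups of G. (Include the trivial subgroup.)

Group the elements of G by the cyclic subgroup they generate; each cyclic subgroup of order d accounts for φ(d) elements.
Cyclic subgroups by order — order 1: 1; order 2: 9; order 3: 1; order 9: 1.
Total: 12.

12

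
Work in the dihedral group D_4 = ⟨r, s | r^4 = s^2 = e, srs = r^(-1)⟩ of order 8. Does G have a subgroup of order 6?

No

6 does not divide |G| = 8, so by Lagrange no subgroup of order 6 exists.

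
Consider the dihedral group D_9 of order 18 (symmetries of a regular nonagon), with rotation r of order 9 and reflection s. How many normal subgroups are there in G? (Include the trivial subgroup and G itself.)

4

G has 16 subgroups. Checking conjugation-invariance by order — order 1: 1/1 normal; order 2: 0/9 normal; order 3: 1/1 normal; order 6: 0/3 normal; order 9: 1/1 normal; order 18: 1/1 normal.
Total normal subgroups: 4.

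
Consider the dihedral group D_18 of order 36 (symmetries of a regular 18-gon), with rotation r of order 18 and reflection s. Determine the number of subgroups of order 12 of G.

|G| = 36 and 12 | 36, so subgroups of order 12 are possible by Lagrange.
The subgroups of order 12 are: {e, r^3, r^6, r^9, r^12, r^15, rs, r^4s, r^7s, r^10s, r^13s, r^16s}; {e, r^3, r^6, r^9, r^12, r^15, r^2s, r^5s, r^8s, r^11s, r^14s, r^17s}; {e, r^3, r^6, r^9, r^12, r^15, s, r^3s, r^6s, r^9s, r^12s, r^15s}.
So G has 3 subgroups of order 12.

3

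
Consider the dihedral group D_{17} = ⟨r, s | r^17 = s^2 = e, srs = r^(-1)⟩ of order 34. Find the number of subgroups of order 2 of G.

|G| = 34 and 2 | 34, so subgroups of order 2 are possible by Lagrange.
The subgroups of order 2 are: {e, r^10s}; {e, r^11s}; {e, r^12s}; {e, r^13s}; … (17 in all).
So G has 17 subgroups of order 2.

17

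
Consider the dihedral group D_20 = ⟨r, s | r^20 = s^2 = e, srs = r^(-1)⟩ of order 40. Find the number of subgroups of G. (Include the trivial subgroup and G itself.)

48

|G| = 40, so by Lagrange every subgroup order divides 40. Divisors: 1, 2, 4, 5, 8, 10, 20, 40.
Subgroups by order — order 1: 1; order 2: 21; order 4: 11; order 5: 1; order 8: 5; order 10: 5; order 20: 3; order 40: 1.
Total: 1 + 21 + 11 + 1 + 5 + 5 + 3 + 1 = 48.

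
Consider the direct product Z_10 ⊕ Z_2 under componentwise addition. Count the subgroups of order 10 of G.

3

|G| = 20 and 10 | 20, so subgroups of order 10 are possible by Lagrange.
The subgroups of order 10 are: {(0,0), (0,1), (2,0), (2,1), (4,0), (4,1), (6,0), (6,1), (8,0), (8,1)}; {(0,0), (1,0), (2,0), (3,0), (4,0), (5,0), (6,0), (7,0), (8,0), (9,0)}; {(0,0), (1,1), (2,0), (3,1), (4,0), (5,1), (6,0), (7,1), (8,0), (9,1)}.
So G has 3 subgroups of order 10.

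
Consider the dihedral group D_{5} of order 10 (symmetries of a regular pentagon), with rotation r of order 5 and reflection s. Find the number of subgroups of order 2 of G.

5

|G| = 10 and 2 | 10, so subgroups of order 2 are possible by Lagrange.
The subgroups of order 2 are: {e, r^2s}; {e, r^3s}; {e, r^4s}; {e, rs}; … (5 in all).
So G has 5 subgroups of order 2.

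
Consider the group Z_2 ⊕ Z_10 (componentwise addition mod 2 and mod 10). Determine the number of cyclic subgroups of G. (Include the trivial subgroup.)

8

Group the elements of G by the cyclic subgroup they generate; each cyclic subgroup of order d accounts for φ(d) elements.
Cyclic subgroups by order — order 1: 1; order 2: 3; order 5: 1; order 10: 3.
Total: 8.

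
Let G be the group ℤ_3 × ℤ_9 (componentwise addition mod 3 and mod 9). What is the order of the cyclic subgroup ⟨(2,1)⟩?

9

The order of (2,1) in Z_3 × Z_9 is lcm(ord(2) in Z_3, ord(1) in Z_9).
ord(2) = 3 and ord(1) = 9, so |⟨(2,1)⟩| = lcm(3, 9) = 9.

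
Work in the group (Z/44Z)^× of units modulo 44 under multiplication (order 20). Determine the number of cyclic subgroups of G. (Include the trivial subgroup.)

8

Group the elements of G by the cyclic subgroup they generate; each cyclic subgroup of order d accounts for φ(d) elements.
Cyclic subgroups by order — order 1: 1; order 2: 3; order 5: 1; order 10: 3.
Total: 8.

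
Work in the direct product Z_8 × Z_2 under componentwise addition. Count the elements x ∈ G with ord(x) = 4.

An element (a,b) has order lcm(ord(a), ord(b)); count pairs with lcm equal to 4.
Enumerating gives 4 such elements.

4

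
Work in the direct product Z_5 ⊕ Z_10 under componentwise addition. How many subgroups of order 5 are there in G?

|G| = 50 and 5 | 50, so subgroups of order 5 are possible by Lagrange.
The subgroups of order 5 are: {(0,0), (0,2), (0,4), (0,6), (0,8)}; {(0,0), (1,0), (2,0), (3,0), (4,0)}; {(0,0), (1,2), (2,4), (3,6), (4,8)}; {(0,0), (1,4), (2,8), (3,2), (4,6)}; … (6 in all).
So G has 6 subgroups of order 5.

6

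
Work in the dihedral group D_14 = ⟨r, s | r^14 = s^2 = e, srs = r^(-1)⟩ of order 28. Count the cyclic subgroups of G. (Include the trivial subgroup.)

Each element a generates a cyclic subgroup ⟨a⟩; distinct elements may generate the same one (a cyclic group of order d has φ(d) generators).
Cyclic subgroups by order — order 1: 1; order 2: 15; order 7: 1; order 14: 1.
Total: 18.

18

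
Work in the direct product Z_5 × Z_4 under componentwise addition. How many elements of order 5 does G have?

An element (a,b) has order lcm(ord(a), ord(b)); count pairs with lcm equal to 5.
Enumerating gives 4 such elements.

4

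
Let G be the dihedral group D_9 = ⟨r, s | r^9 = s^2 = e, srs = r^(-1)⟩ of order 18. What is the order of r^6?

3

Computing powers of r^6: the smallest k with (r^6)^k = e is k = 3.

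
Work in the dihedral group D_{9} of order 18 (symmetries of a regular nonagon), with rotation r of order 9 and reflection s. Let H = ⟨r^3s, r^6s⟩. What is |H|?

|⟨r^3s⟩| = 2 and |⟨r^6s⟩| = 2, so |H| is a multiple of lcm(2, 2) = 2 and divides |G| = 18.
Closing under the operation: H = {e, r^3, r^6, s, r^3s, r^6s}, so |H| = 6.

6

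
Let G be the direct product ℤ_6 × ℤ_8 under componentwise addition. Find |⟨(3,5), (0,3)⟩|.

16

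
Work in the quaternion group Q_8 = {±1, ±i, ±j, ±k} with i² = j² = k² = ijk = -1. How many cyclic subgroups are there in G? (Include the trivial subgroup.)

5

A cyclic subgroup of order d is generated by each of its φ(d) elements of order d, so the cyclic subgroups of order d number (#elements of order d)/φ(d).
Cyclic subgroups by order — order 1: 1; order 2: 1; order 4: 3.
Total: 5.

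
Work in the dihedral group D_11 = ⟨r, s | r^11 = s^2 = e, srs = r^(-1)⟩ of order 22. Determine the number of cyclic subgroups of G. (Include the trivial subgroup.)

Each element a generates a cyclic subgroup ⟨a⟩; distinct elements may generate the same one (a cyclic group of order d has φ(d) generators).
Cyclic subgroups by order — order 1: 1; order 2: 11; order 11: 1.
Total: 13.

13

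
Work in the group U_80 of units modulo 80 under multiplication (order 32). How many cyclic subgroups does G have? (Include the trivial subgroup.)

20

A cyclic subgroup of order d is generated by each of its φ(d) elements of order d, so the cyclic subgroups of order d number (#elements of order d)/φ(d).
Cyclic subgroups by order — order 1: 1; order 2: 7; order 4: 12.
Total: 20.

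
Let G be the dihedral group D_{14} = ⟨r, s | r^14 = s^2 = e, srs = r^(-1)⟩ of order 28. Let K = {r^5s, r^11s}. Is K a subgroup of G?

No

The identity e ∉ K, so K is not a subgroup.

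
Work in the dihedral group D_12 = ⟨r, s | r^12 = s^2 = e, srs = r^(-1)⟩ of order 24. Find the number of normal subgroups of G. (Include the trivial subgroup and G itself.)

G has 34 subgroups. Checking conjugation-invariance by order — order 1: 1/1 normal; order 2: 1/13 normal; order 3: 1/1 normal; order 4: 1/7 normal; order 6: 1/5 normal; order 8: 0/3 normal; order 12: 3/3 normal; order 24: 1/1 normal.
Total normal subgroups: 9.

9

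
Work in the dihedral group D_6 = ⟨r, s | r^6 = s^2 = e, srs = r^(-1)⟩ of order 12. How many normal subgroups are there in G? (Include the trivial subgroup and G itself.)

7

G has 16 subgroups. Checking conjugation-invariance by order — order 1: 1/1 normal; order 2: 1/7 normal; order 3: 1/1 normal; order 4: 0/3 normal; order 6: 3/3 normal; order 12: 1/1 normal.
Total normal subgroups: 7.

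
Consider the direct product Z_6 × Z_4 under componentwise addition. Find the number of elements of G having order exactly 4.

4

An element (a,b) has order lcm(ord(a), ord(b)); count pairs with lcm equal to 4.
Enumerating gives 4 such elements.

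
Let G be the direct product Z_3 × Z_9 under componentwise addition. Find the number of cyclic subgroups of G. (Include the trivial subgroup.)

8

Group the elements of G by the cyclic subgroup they generate; each cyclic subgroup of order d accounts for φ(d) elements.
Cyclic subgroups by order — order 1: 1; order 3: 4; order 9: 3.
Total: 8.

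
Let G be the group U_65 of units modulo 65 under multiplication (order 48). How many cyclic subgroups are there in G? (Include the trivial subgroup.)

A cyclic subgroup of order d is generated by each of its φ(d) elements of order d, so the cyclic subgroups of order d number (#elements of order d)/φ(d).
Cyclic subgroups by order — order 1: 1; order 2: 3; order 3: 1; order 4: 6; order 6: 3; order 12: 6.
Total: 20.

20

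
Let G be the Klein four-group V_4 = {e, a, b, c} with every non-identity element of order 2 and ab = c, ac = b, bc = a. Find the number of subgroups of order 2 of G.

3

|G| = 4 and 2 | 4, so subgroups of order 2 are possible by Lagrange.
The subgroups of order 2 are: {e, a}; {e, b}; {e, c}.
So G has 3 subgroups of order 2.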